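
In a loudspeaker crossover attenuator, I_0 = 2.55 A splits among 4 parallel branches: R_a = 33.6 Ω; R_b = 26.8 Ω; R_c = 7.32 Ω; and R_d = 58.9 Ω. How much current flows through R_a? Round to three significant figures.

I ≈ 0.344 A

Conductances: ΣG = 1/33.6 + 1/26.8 + 1/7.32 + 1/58.9 = 0.2207 (1/Ω).
Current divider: I(R_a) = I_0 · G_k/ΣG = 2.55 × (0.02976/0.2207) = 2.55 × 0.1349 = 0.3439 A.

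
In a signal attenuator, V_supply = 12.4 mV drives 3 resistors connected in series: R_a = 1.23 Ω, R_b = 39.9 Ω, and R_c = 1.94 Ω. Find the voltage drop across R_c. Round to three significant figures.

V ≈ 0.559 mV

Series total: ΣR = 1.23 + 39.9 + 1.94 = 43.07 Ω.
By the voltage-divider rule, V = 12.4 × 1.940/43.07 = 0.5585 mV.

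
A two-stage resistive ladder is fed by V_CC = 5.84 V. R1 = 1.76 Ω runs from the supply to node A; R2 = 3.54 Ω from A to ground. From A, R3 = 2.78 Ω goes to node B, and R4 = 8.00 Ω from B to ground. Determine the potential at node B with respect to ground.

The second stage (R3 + R4 = 10.78 Ω) loads node A in parallel with R2.
R2 ‖ (R3+R4) = 2.665 Ω.
First divider: V_A = V_CC · 2.665/(1.76 + 2.665) = 3.517 V.
V_B = V_A × 0.7421 = 2.610 V.

V_B ≈ 2.61 V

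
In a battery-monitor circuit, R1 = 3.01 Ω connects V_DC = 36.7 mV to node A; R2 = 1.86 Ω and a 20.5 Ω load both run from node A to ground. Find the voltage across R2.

First combine the lower leg with the load: R2 ‖ R_L = 1.705 Ω.
Voltage divider with the loaded lower leg: V_out = 36.7 × 1.705/(3.01 + 1.705) = 36.7 × 0.3616 = 13.27 mV.

V_out ≈ 13.3 mV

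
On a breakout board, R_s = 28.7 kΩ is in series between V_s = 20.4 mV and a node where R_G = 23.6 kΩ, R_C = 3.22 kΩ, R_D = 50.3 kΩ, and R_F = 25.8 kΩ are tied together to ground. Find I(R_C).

I ≈ 0.494 µA

Combine the parallel branches: R_p = (1/23.6 + 1/3.22 + 1/50.3 + 1/25.8)⁻¹ = 2.430 kΩ.
V_A = 20.4 × 2.430/31.13 = 1.592 mV.
Branch current I = V_A/R_C = 1.592/3.22 = 0.4945 µA.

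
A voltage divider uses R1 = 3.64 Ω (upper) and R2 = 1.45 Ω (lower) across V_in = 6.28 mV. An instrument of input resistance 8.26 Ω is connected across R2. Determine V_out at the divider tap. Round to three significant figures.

V_out ≈ 1.59 mV

R2 ‖ R_L = (1.45 × 8.26)/(1.45 + 8.26) = 1.233 Ω.
Then V_out = V_in · R2'/(R1 + R2') = 6.28 × 1.233/4.873 = 1.589 mV.
(Unloaded it would be 1.79 mV; the load pulls it down.)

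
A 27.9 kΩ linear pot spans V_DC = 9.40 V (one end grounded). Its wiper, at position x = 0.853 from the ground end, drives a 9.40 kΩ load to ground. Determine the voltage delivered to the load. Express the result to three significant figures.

Lower segment x·R_p = 23.80 kΩ; upper segment (1−x)·R_p = 4.101 kΩ.
(x·R_p) ‖ R_L = 6.738 kΩ.
Loaded-divider output: V_out = 9.40 × 0.6216 = 5.843 V.
(Unloaded: V_out = x·V_DC = 8.02 V.)

V_out ≈ 5.84 V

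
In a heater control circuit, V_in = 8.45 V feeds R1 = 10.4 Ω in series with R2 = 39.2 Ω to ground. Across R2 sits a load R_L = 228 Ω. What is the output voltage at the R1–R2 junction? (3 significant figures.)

V_out ≈ 6.45 V

The load sits in parallel with R2, giving an effective lower resistance R2' = R2·R_L/(R2+R_L) = 33.45 Ω.
Then V_out = V_in · R2'/(R1 + R2') = 8.45 × 33.45/43.85 = 6.446 V.
(Unloaded it would be 6.68 V; the load pulls it down.)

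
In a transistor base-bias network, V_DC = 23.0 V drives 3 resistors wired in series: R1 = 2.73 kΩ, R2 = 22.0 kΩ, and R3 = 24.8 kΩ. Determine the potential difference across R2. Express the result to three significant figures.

Total series resistance ΣR = 2.73 + 22.0 + 24.8 = 49.53 kΩ.
Voltage divider: V = V_DC · (22.00 / 49.53) = 23.0 × 0.4442 = 10.22 V.

V ≈ 10.2 V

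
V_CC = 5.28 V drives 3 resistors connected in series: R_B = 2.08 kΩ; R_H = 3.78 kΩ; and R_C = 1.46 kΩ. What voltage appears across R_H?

V ≈ 2.73 V

Series total: ΣR = 2.08 + 3.78 + 1.46 = 7.320 kΩ.
By the voltage-divider rule, V = 5.28 × 3.780/7.320 = 2.727 V.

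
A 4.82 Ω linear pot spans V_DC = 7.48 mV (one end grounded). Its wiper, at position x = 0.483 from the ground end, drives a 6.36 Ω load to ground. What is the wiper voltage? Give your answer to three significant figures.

Lower segment x·R_p = 2.328 Ω; upper segment (1−x)·R_p = 2.492 Ω.
R_L loads the lower segment: effective lower R = 1.704 Ω.
Then V_out = V_DC · 1.704/(2.492 + 1.704) = 3.038 mV.
(Unloaded: V_out = x·V_DC = 3.61 mV.)

V_out ≈ 3.04 mV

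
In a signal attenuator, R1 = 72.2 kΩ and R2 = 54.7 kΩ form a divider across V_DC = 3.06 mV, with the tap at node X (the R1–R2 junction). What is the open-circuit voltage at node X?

Open-circuit (no load on X): V_th = V_DC · R2/(R1 + R2) = 3.06 × 54.7/(72.20 + 54.7) = 1.319 mV.

V_th ≈ 1.32 mV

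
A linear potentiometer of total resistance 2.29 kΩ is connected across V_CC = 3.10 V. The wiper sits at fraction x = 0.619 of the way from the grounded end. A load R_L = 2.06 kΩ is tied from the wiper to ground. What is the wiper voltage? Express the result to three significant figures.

Lower segment x·R_p = 1.418 kΩ; upper segment (1−x)·R_p = 0.8725 kΩ.
Lower segment in parallel with the load: 1.418 ‖ 2.06 = 0.8397 kΩ.
Then V_out = V_CC · 0.8397/(0.8725 + 0.8397) = 1.520 V.

V_out ≈ 1.52 V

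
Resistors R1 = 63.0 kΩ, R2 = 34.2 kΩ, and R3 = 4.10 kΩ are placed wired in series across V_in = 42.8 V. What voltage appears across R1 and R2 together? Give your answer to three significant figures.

V ≈ 41.1 V

Total series resistance ΣR = 63.0 + 34.2 + 4.10 = 101.3 kΩ.
R_{R1..R2} = 63.0 + 34.2 = 97.20 kΩ.
By the voltage-divider rule, V = 42.8 × 97.20/101.3 = 41.07 V.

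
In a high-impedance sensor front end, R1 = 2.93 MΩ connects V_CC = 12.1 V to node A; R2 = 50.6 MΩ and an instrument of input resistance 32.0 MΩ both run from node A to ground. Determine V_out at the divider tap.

First combine the lower leg with the load: R2 ‖ R_L = 19.60 MΩ.
Then V_out = V_CC · R2'/(R1 + R2') = 12.1 × 19.60/22.53 = 10.53 V.

V_out ≈ 10.5 V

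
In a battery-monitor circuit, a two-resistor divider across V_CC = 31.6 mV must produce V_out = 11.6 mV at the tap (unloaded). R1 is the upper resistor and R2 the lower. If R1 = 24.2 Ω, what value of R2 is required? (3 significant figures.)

R2 ≈ 14.0 Ω

V_out/V_CC = R2/(R1+R2) = 0.3671.
R2 = R1 · 0.3671/(1 − 0.3671) = 14.04 Ω.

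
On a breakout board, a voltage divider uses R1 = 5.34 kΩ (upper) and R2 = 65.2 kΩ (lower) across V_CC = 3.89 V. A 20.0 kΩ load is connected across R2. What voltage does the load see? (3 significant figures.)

The load sits in parallel with R2, giving an effective lower resistance R2' = R2·R_L/(R2+R_L) = 15.31 kΩ.
Now apply the divider: V_out = 3.89 × 0.7413 = 2.884 V.
(Unloaded it would be 3.60 V; the load pulls it down.)

V_out ≈ 2.88 V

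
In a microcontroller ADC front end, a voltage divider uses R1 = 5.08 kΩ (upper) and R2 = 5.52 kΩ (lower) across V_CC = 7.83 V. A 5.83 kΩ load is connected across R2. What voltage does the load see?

V_out ≈ 2.80 V

First combine the lower leg with the load: R2 ‖ R_L = 2.835 kΩ.
Voltage divider with the loaded lower leg: V_out = 7.83 × 2.835/(5.08 + 2.835) = 7.83 × 0.3582 = 2.805 V.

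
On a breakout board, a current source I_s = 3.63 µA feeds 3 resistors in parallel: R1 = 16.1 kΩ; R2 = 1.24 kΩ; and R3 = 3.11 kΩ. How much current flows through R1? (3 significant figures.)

I ≈ 0.189 µA

Conductances: ΣG = 1/16.1 + 1/1.24 + 1/3.11 = 1.190 (1/kΩ).
Current divider: I(R1) = I_s · G_k/ΣG = 3.63 × (0.06211/1.190) = 3.63 × 0.05219 = 0.1895 µA.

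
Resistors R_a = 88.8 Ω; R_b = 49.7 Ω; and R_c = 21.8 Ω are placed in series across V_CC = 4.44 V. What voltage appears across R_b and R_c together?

ΣR = 88.8 + 49.7 + 21.8 = 160.3 Ω.
R_{R_b..R_c} = 49.7 + 21.8 = 71.50 Ω.
Voltage divider: V = V_CC · (71.50 / 160.3) = 4.44 × 0.4460 = 1.980 V.

V ≈ 1.98 V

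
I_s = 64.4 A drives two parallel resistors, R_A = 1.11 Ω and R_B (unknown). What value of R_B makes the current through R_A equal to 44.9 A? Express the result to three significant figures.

R_B ≈ 2.56 Ω

Two-branch current divider: I_A = I_s · R_B/(R_A + R_B).
44.9/64.4 = R_B/(R_A + R_B) → R_B = R_A · (0.6972)/(1 − 0.6972) = 1.11 × 2.303 = 2.556 Ω.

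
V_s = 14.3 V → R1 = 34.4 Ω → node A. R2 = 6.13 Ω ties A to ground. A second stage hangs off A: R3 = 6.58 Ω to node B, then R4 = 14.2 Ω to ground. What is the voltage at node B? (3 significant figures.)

The second stage (R3 + R4 = 20.78 Ω) loads node A in parallel with R2.
Effective lower resistance at A: R2 ‖ 20.78 = 4.734 Ω.
First divider: V_A = V_s · 4.734/(34.4 + 4.734) = 1.730 V.
Stage 2 is unloaded, so V_B = V_A · R4/(R3+R4) = 1.730 × 14.2/20.78 = 1.182 V.

V_B ≈ 1.18 V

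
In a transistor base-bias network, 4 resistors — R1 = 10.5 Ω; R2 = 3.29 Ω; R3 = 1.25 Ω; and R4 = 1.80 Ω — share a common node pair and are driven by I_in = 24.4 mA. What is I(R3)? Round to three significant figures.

ΣG = 1/10.5 + 1/3.29 + 1/1.25 + 1/1.80 = 1.755.
R3 takes the fraction G_k/ΣG = 0.8000/1.755 = 0.4559, so I = 24.4 × 0.4559 = 11.12 mA.

I ≈ 11.1 mA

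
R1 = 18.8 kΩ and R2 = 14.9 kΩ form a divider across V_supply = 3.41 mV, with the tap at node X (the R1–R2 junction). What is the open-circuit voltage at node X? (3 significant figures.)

V_th ≈ 1.51 mV

Open-circuit (no load on X): V_th = V_supply · R2/(R1 + R2) = 3.41 × 14.9/(18.80 + 14.9) = 1.508 mV.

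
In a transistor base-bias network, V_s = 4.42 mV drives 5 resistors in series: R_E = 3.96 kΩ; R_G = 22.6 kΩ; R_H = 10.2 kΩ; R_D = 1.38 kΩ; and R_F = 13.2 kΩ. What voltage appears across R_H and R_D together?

V ≈ 0.997 mV

ΣR = 3.96 + 22.6 + 10.2 + 1.38 + 13.2 = 51.34 kΩ.
R_{R_H..R_D} = 10.2 + 1.38 = 11.58 kΩ.
By the voltage-divider rule, V = 4.42 × 11.58/51.34 = 0.9970 mV.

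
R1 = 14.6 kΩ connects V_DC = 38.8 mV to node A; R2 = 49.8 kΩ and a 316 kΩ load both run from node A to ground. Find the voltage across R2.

The load sits in parallel with R2, giving an effective lower resistance R2' = R2·R_L/(R2+R_L) = 43.02 kΩ.
Now apply the divider: V_out = 38.8 × 0.7466 = 28.97 mV.

V_out ≈ 29.0 mV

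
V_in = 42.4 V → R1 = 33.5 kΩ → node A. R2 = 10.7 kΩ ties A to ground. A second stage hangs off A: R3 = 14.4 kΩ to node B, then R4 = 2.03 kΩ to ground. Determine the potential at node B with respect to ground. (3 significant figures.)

Looking into the second stage from A: R3 + R4 = 16.43 kΩ appears in parallel with R2.
R2 ‖ (R3+R4) = 6.480 kΩ.
V_A = 42.4 × 6.480/(33.5 + 6.480) = 6.872 V.
V_B = V_A × 0.1236 = 0.8491 V.

V_B ≈ 0.849 V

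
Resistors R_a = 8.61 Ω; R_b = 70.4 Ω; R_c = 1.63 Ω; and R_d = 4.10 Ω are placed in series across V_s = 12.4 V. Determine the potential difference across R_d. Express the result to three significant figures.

V ≈ 0.600 V

Total series resistance ΣR = 8.61 + 70.4 + 1.63 + 4.10 = 84.74 Ω.
By the voltage-divider rule, V = 12.4 × 4.100/84.74 = 0.6000 V.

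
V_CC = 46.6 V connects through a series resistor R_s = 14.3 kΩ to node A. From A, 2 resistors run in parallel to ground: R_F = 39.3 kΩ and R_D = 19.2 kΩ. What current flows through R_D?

I ≈ 1.15 mA

Combine the parallel branches: R_p = (1/39.3 + 1/19.2)⁻¹ = 12.90 kΩ.
V_A by voltage divider: V_A = 46.6 × 12.90/(14.3 + 12.90) = 22.10 V.
I(R_D) = V_A / R_D = 22.10/19.2 = 1.151 mA.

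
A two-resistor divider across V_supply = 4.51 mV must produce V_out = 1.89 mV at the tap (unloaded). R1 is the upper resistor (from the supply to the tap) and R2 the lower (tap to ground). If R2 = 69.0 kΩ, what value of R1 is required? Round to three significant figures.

R1 ≈ 95.7 kΩ

Required fraction k = V_out/V_supply = 0.4191.
R1 = R2·(1/k − 1) = 69.0 × 1.386 = 95.65 kΩ.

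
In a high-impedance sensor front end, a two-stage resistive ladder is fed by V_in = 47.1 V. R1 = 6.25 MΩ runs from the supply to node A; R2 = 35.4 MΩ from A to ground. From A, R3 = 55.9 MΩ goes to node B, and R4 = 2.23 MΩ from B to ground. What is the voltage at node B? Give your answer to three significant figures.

The second stage (R3 + R4 = 58.13 MΩ) loads node A in parallel with R2.
R2 ‖ (R3+R4) = 22.00 MΩ.
V_A = 47.1 × 22.00/(6.25 + 22.00) = 36.68 V.
V_B = V_A × 0.03836 = 1.407 V.

V_B ≈ 1.41 V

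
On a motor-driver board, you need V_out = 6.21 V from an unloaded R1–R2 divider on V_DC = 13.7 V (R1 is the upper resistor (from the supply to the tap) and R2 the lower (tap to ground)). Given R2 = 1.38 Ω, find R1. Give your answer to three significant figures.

The divider ratio is R2/(R1+R2) = 6.21/13.7 = 0.4533.
So R1 = R2 · (V_DC/V_out − 1) = 1.38 × (13.7/6.21 − 1) = 1.38 × 1.206 = 1.664 Ω.

R1 ≈ 1.66 Ω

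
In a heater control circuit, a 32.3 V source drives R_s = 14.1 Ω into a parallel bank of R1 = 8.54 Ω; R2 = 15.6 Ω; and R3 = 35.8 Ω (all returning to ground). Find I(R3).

Equivalent of the parallel group: R_p = 4.782 Ω.
Node voltage V_A = V_s · R_p/(R_s + R_p) = 32.3 × 0.2532 = 8.180 V.
Branch current I = V_A/R3 = 8.180/35.8 = 0.2285 A.

I ≈ 0.228 A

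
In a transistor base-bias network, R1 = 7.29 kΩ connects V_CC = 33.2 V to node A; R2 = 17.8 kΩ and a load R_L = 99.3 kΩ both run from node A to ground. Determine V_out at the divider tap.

The load sits in parallel with R2, giving an effective lower resistance R2' = R2·R_L/(R2+R_L) = 15.09 kΩ.
Now apply the divider: V_out = 33.2 × 0.6743 = 22.39 V.
(Unloaded it would be 23.6 V; the load pulls it down.)

V_out ≈ 22.4 V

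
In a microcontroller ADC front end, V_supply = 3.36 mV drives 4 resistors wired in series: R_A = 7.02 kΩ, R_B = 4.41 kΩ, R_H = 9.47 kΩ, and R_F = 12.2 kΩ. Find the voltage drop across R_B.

ΣR = 7.02 + 4.41 + 9.47 + 12.2 = 33.10 kΩ.
V = V_supply · R/ΣR = 3.36 × 0.1332 = 0.4477 mV.

V ≈ 0.448 mV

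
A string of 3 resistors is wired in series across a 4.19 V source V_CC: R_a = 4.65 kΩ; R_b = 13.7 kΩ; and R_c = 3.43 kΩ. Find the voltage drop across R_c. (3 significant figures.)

ΣR = 4.65 + 13.7 + 3.43 = 21.78 kΩ.
By the voltage-divider rule, V = 4.19 × 3.430/21.78 = 0.6599 V.

V ≈ 0.660 V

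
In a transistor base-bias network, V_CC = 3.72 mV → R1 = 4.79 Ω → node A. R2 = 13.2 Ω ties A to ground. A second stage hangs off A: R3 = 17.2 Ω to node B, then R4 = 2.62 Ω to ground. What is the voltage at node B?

The second stage (R3 + R4 = 19.82 Ω) loads node A in parallel with R2.
Effective lower resistance at A: R2 ‖ 19.82 = 7.923 Ω.
So V_A = 3.72 × 0.6232 = 2.318 mV.
Then the unloaded second divider: V_B = V_A × R4/(R3+R4) = 2.318 × 0.1322 = 0.3065 mV.

V_B ≈ 0.306 mV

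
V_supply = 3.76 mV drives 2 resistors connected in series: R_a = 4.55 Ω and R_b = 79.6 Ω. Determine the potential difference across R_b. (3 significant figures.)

Series total: ΣR = 4.55 + 79.6 = 84.15 Ω.
Voltage divider: V = V_supply · (79.60 / 84.15) = 3.76 × 0.9459 = 3.557 mV.

V ≈ 3.56 mV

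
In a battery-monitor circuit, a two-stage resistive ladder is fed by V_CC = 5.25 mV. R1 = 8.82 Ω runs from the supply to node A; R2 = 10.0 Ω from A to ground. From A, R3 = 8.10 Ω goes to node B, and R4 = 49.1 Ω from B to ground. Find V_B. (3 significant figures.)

V_B ≈ 2.21 mV

Looking into the second stage from A: R3 + R4 = 57.20 Ω appears in parallel with R2.
Effective lower resistance at A: R2 ‖ 57.20 = 8.512 Ω.
First divider: V_A = V_CC · 8.512/(8.82 + 8.512) = 2.578 mV.
Stage 2 is unloaded, so V_B = V_A · R4/(R3+R4) = 2.578 × 49.1/57.20 = 2.213 mV.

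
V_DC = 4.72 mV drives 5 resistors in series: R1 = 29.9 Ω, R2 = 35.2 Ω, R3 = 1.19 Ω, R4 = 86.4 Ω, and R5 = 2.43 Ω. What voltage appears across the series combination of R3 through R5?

V ≈ 2.74 mV

Series total: ΣR = 29.9 + 35.2 + 1.19 + 86.4 + 2.43 = 155.1 Ω.
R_{R3..R5} = 1.19 + 86.4 + 2.43 = 90.02 Ω.
Voltage divider: V = V_DC · (90.02 / 155.1) = 4.72 × 0.5803 = 2.739 mV.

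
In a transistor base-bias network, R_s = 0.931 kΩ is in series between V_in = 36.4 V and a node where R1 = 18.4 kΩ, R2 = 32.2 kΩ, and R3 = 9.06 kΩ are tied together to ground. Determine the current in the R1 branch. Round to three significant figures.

Parallel bank: R_p = 1/(1/18.4 + 1/32.2 + 1/9.06) = 5.108 kΩ.
Node voltage V_A = V_in · R_p/(R_s + R_p) = 36.4 × 0.8458 = 30.79 V.
Branch current I = V_A/R1 = 30.79/18.4 = 1.673 mA.

I ≈ 1.67 mA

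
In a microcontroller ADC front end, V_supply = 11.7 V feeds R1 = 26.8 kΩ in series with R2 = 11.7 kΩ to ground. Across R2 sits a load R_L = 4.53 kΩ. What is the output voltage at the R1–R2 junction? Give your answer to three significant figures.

The load sits in parallel with R2, giving an effective lower resistance R2' = R2·R_L/(R2+R_L) = 3.266 kΩ.
Voltage divider with the loaded lower leg: V_out = 11.7 × 3.266/(26.8 + 3.266) = 11.7 × 0.1086 = 1.271 V.

V_out ≈ 1.27 V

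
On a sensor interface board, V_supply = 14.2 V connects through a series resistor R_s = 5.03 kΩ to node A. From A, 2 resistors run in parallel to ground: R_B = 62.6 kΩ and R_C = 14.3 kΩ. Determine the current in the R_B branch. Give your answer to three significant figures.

Parallel bank: R_p = 1/(1/62.6 + 1/14.3) = 11.64 kΩ.
Node voltage V_A = V_supply · R_p/(R_s + R_p) = 14.2 × 0.6983 = 9.916 V.
Branch current I = V_A/R_B = 9.916/62.6 = 0.1584 mA.
(Check via current divider: I_total = 0.8518 mA; share G_k/ΣG = 0.1860 → same result.)

I ≈ 0.158 mA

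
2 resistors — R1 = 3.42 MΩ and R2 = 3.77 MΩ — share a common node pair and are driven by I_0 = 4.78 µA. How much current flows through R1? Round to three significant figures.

Two-branch current divider: I_k = I_0 · R_other/(R_1 + R_2).
I(R1) = 4.78 × 3.77/(3.42 + 3.77) = 4.78 × 0.5243 = 2.506 µA.

I ≈ 2.51 µA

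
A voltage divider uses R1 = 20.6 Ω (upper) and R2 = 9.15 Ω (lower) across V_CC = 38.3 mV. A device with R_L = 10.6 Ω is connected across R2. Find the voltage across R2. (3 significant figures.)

V_out ≈ 7.37 mV

First combine the lower leg with the load: R2 ‖ R_L = 4.911 Ω.
Now apply the divider: V_out = 38.3 × 0.1925 = 7.373 mV.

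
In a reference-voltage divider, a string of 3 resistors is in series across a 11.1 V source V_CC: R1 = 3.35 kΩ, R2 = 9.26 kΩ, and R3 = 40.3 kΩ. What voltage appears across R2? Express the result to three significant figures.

V ≈ 1.94 V

Series total: ΣR = 3.35 + 9.26 + 40.3 = 52.91 kΩ.
By the voltage-divider rule, V = 11.1 × 9.260/52.91 = 1.943 V.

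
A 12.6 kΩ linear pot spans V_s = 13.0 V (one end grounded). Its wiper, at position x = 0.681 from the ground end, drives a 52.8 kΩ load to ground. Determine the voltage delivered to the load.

V_out ≈ 8.42 V

Lower segment x·R_p = 8.581 kΩ; upper segment (1−x)·R_p = 4.019 kΩ.
R_L loads the lower segment: effective lower R = 7.381 kΩ.
V_out = 13.0 × 7.381/(4.019 + 7.381) = 8.417 V.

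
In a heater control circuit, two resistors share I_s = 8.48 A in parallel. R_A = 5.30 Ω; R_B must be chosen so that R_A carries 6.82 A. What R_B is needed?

R_B ≈ 21.8 Ω

Two-branch current divider: I_A = I_s · R_B/(R_A + R_B).
6.82/8.48 = R_B/(R_A + R_B) → R_B = R_A · (0.8042)/(1 − 0.8042) = 5.30 × 4.108 = 21.77 Ω.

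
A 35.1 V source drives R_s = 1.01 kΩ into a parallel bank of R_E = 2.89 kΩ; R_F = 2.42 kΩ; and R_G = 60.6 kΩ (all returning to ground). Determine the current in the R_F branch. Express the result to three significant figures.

I ≈ 8.13 mA

Equivalent of the parallel group: R_p = 1.289 kΩ.
Node voltage V_A = V_s · R_p/(R_s + R_p) = 35.1 × 0.5607 = 19.68 V.
I(R_F) = V_A / R_F = 19.68/2.42 = 8.132 mA.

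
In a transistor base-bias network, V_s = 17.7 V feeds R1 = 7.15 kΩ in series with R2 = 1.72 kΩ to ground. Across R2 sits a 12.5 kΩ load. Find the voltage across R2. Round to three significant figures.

V_out ≈ 3.09 V

R2 ‖ R_L = (1.72 × 12.5)/(1.72 + 12.5) = 1.512 kΩ.
Now apply the divider: V_out = 17.7 × 0.1746 = 3.090 V.
(Unloaded it would be 3.43 V; the load pulls it down.)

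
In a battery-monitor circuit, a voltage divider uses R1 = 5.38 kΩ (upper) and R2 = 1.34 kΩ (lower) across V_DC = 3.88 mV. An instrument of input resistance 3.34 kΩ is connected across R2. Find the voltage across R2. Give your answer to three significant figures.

First combine the lower leg with the load: R2 ‖ R_L = 0.9563 kΩ.
Then V_out = V_DC · R2'/(R1 + R2') = 3.88 × 0.9563/6.336 = 0.5856 mV.

V_out ≈ 0.586 mV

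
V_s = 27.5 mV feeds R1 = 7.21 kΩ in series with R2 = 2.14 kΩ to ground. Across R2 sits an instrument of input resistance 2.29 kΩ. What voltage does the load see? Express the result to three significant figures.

V_out ≈ 3.66 mV

First combine the lower leg with the load: R2 ‖ R_L = 1.106 kΩ.
Now apply the divider: V_out = 27.5 × 0.1330 = 3.658 mV.
(Unloaded it would be 6.29 mV; the load pulls it down.)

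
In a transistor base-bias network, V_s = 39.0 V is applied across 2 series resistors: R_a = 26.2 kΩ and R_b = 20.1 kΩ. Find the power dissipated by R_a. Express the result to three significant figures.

P ≈ 18.6 mW

ΣR = 46.30 kΩ → I = 39.0/46.30 = 0.8423 mA.
P = I²R = 0.7095 × 26.2 = 18.59 mW.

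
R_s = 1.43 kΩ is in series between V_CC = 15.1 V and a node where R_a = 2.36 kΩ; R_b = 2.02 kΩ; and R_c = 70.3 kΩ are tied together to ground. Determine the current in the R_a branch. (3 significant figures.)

I ≈ 2.74 mA

Combine the parallel branches: R_p = (1/2.36 + 1/2.02 + 1/70.3)⁻¹ = 1.072 kΩ.
V_A = 15.1 × 1.072/2.502 = 6.469 V.
I(R_a) = V_A / R_a = 6.469/2.36 = 2.741 mA.
(Check via current divider: I_total = 6.036 mA; share G_k/ΣG = 0.4542 → same result.)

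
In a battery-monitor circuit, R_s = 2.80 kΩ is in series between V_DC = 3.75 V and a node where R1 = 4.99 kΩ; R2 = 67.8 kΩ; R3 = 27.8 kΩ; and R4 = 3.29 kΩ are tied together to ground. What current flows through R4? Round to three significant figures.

Combine the parallel branches: R_p = (1/4.99 + 1/67.8 + 1/27.8 + 1/3.29)⁻¹ = 1.802 kΩ.
V_A by voltage divider: V_A = 3.75 × 1.802/(2.80 + 1.802) = 1.468 V.
Branch current I = V_A/R4 = 1.468/3.29 = 0.4463 mA.

I ≈ 0.446 mA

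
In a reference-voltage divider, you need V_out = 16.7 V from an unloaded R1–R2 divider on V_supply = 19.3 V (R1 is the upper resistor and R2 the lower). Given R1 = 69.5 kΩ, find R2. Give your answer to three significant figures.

The divider ratio is R2/(R1+R2) = 16.7/19.3 = 0.8653.
Rearranging, R2 = R1·k/(1−k) = 69.5 × 6.423 = 446.4 kΩ.

R2 ≈ 446 kΩ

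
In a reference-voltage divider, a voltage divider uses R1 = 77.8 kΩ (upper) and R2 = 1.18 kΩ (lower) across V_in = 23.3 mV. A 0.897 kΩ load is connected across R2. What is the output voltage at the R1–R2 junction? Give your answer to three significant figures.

The load sits in parallel with R2, giving an effective lower resistance R2' = R2·R_L/(R2+R_L) = 0.5096 kΩ.
Now apply the divider: V_out = 23.3 × 0.006508 = 0.1516 mV.

V_out ≈ 0.152 mV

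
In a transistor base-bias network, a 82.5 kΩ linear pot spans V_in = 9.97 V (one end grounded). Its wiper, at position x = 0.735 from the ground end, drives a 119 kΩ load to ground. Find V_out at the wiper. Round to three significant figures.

V_out ≈ 6.46 V

The pot divides into 21.86 kΩ above the wiper and 60.64 kΩ below.
Lower segment in parallel with the load: 60.64 ‖ 119 = 40.17 kΩ.
Loaded-divider output: V_out = 9.97 × 0.6476 = 6.456 V.
(Unloaded: V_out = x·V_in = 7.33 V.)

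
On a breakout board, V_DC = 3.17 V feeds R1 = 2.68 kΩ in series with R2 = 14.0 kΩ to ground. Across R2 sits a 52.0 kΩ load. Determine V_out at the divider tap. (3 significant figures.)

The load sits in parallel with R2, giving an effective lower resistance R2' = R2·R_L/(R2+R_L) = 11.03 kΩ.
Now apply the divider: V_out = 3.17 × 0.8045 = 2.550 V.

V_out ≈ 2.55 V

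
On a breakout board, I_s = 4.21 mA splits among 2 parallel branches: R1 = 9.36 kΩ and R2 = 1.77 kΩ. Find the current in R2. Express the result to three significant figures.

I ≈ 3.54 mA

Two-branch current divider: I_k = I_s · R_other/(R_1 + R_2).
So I = 4.21 × 9.36/11.13 = 3.540 mA.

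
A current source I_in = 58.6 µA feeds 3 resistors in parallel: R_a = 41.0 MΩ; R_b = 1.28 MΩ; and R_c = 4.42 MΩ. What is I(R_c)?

Conductances: ΣG = 1/41.0 + 1/1.28 + 1/4.42 = 1.032 (1/MΩ).
By the current-divider rule, I = I_in · G_k/ΣG = 58.6 × 0.2193 = 12.85 µA.

I ≈ 12.8 µA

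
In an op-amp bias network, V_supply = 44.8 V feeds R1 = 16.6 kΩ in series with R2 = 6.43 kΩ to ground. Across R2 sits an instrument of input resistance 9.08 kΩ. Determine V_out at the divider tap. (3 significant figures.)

V_out ≈ 8.28 V

The load sits in parallel with R2, giving an effective lower resistance R2' = R2·R_L/(R2+R_L) = 3.764 kΩ.
Voltage divider with the loaded lower leg: V_out = 44.8 × 3.764/(16.6 + 3.764) = 44.8 × 0.1848 = 8.281 V.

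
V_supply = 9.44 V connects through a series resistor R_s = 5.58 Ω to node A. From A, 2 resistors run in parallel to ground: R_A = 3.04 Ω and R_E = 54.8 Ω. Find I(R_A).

I ≈ 1.06 A

Combine the parallel branches: R_p = (1/3.04 + 1/54.8)⁻¹ = 2.880 Ω.
Node voltage V_A = V_supply · R_p/(R_s + R_p) = 9.44 × 0.3404 = 3.214 V.
I(R_A) = V_A / R_A = 3.214/3.04 = 1.057 A.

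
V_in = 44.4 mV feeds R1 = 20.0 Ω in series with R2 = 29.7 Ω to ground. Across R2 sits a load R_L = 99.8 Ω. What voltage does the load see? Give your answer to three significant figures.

V_out ≈ 23.7 mV

The load sits in parallel with R2, giving an effective lower resistance R2' = R2·R_L/(R2+R_L) = 22.89 Ω.
Then V_out = V_in · R2'/(R1 + R2') = 44.4 × 22.89/42.89 = 23.70 mV.
(Unloaded it would be 26.5 mV; the load pulls it down.)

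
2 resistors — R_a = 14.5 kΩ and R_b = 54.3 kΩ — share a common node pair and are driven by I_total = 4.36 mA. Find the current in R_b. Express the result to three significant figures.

For two parallel branches, I_k = I_total · (other R)/(sum of R).
So I = 4.36 × 14.5/68.80 = 0.9189 mA.

I ≈ 0.919 mA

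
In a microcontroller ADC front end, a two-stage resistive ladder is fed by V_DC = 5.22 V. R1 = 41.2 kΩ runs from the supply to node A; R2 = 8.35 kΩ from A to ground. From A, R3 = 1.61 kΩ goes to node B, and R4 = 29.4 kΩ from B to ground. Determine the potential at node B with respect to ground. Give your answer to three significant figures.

V_B ≈ 0.681 V

Looking into the second stage from A: R3 + R4 = 31.01 kΩ appears in parallel with R2.
Effective lower resistance at A: R2 ‖ 31.01 = 6.579 kΩ.
First divider: V_A = V_DC · 6.579/(41.2 + 6.579) = 0.7187 V.
Stage 2 is unloaded, so V_B = V_A · R4/(R3+R4) = 0.7187 × 29.4/31.01 = 0.6814 V.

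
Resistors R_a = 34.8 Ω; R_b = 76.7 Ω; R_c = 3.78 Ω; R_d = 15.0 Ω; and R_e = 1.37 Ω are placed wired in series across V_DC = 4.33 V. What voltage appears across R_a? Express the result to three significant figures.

V ≈ 1.14 V

Series total: ΣR = 34.8 + 76.7 + 3.78 + 15.0 + 1.37 = 131.7 Ω.
Voltage divider: V = V_DC · (34.80 / 131.7) = 4.33 × 0.2643 = 1.145 V.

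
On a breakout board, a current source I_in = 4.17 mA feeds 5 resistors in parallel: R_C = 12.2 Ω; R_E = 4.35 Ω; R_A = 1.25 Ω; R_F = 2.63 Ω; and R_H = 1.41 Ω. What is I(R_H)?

Conductances: ΣG = 1/12.2 + 1/4.35 + 1/1.25 + 1/2.63 + 1/1.41 = 2.201 (1/Ω).
R_H takes the fraction G_k/ΣG = 0.7092/2.201 = 0.3222, so I = 4.17 × 0.3222 = 1.343 mA.

I ≈ 1.34 mA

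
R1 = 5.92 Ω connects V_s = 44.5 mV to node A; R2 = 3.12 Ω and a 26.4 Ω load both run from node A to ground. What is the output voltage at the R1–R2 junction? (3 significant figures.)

V_out ≈ 14.3 mV

R2 ‖ R_L = (3.12 × 26.4)/(3.12 + 26.4) = 2.790 Ω.
Voltage divider with the loaded lower leg: V_out = 44.5 × 2.790/(5.92 + 2.790) = 44.5 × 0.3203 = 14.26 mV.
(Unloaded it would be 15.4 mV; the load pulls it down.)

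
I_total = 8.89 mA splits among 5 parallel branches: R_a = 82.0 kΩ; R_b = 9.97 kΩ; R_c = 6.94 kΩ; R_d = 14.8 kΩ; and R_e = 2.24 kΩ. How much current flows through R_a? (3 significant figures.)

I ≈ 0.141 mA

Conductances: ΣG = 1/82.0 + 1/9.97 + 1/6.94 + 1/14.8 + 1/2.24 = 0.7706 (1/kΩ).
R_a takes the fraction G_k/ΣG = 0.01220/0.7706 = 0.01583, so I = 8.89 × 0.01583 = 0.1407 mA.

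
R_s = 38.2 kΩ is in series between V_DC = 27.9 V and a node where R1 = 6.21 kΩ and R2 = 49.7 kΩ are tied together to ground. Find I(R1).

Parallel bank: R_p = 1/(1/6.21 + 1/49.7) = 5.520 kΩ.
Node voltage V_A = V_DC · R_p/(R_s + R_p) = 27.9 × 0.1263 = 3.523 V.
I(R1) = V_A / R1 = 3.523/6.21 = 0.5673 mA.
(Check via current divider: I_total = 0.6381 mA; share G_k/ΣG = 0.8889 → same result.)

I ≈ 0.567 mA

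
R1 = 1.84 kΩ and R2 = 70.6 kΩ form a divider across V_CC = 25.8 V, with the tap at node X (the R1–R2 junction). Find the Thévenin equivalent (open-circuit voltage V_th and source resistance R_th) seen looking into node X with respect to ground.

V_th ≈ 25.1 V, R_th ≈ 1.79 kΩ

Open-circuit (no load on X): V_th = V_CC · R2/(R1 + R2) = 25.8 × 70.6/(1.840 + 70.6) = 25.14 V.
Zeroing V_CC shorts the top of R1 to ground, so R_th = R1 ‖ R2 = 1.793 kΩ.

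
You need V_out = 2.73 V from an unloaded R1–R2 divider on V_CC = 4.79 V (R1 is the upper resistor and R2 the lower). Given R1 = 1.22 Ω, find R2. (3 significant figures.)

R2 ≈ 1.62 Ω

V_out/V_CC = R2/(R1+R2) = 0.5699.
Rearranging, R2 = R1·k/(1−k) = 1.22 × 1.325 = 1.617 Ω.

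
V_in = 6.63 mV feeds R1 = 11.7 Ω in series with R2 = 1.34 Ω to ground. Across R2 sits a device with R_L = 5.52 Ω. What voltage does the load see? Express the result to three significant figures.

V_out ≈ 0.559 mV

First combine the lower leg with the load: R2 ‖ R_L = 1.078 Ω.
Now apply the divider: V_out = 6.63 × 0.08438 = 0.5595 mV.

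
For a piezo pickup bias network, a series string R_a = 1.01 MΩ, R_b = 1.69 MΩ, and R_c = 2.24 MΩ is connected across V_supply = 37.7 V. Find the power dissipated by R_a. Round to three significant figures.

ΣR = 4.940 MΩ → I = 37.7/4.940 = 7.632 µA.
P(R_a) = I²·R_a = (7.632)² × 1.01 = 58.82 µW.

P ≈ 58.8 µW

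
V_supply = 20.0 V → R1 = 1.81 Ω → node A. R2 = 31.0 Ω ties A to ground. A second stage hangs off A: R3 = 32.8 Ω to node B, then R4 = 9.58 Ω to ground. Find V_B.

V_B ≈ 4.11 V

The second stage (R3 + R4 = 42.38 Ω) loads node A in parallel with R2.
Effective lower resistance at A: R2 ‖ 42.38 = 17.90 Ω.
So V_A = 20.0 × 0.9082 = 18.16 V.
Stage 2 is unloaded, so V_B = V_A · R4/(R3+R4) = 18.16 × 9.58/42.38 = 4.106 V.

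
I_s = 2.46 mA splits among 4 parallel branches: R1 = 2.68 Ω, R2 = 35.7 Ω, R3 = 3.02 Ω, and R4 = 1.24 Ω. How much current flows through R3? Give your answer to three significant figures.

ΣG = 1/2.68 + 1/35.7 + 1/3.02 + 1/1.24 = 1.539.
R3 takes the fraction G_k/ΣG = 0.3311/1.539 = 0.2152, so I = 2.46 × 0.2152 = 0.5294 mA.

I ≈ 0.529 mA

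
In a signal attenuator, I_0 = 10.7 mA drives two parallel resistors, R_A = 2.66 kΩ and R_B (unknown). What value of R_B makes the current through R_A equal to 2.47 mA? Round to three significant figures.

The fraction through R_A equals R_B/(R_A+R_B).
With f = 0.2308, R_B = R_A · f/(1−f) = 2.66 × 0.3001 = 0.7983 kΩ.

R_B ≈ 0.798 kΩ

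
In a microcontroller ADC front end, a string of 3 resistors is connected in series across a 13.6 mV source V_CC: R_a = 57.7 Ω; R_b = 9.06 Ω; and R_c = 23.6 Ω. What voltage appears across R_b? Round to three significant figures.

V ≈ 1.36 mV

ΣR = 57.7 + 9.06 + 23.6 = 90.36 Ω.
V = V_CC · R/ΣR = 13.6 × 0.1003 = 1.364 mV.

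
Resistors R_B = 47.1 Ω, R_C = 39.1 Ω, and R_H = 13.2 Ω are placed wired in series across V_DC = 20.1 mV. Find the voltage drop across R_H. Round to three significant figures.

V ≈ 2.67 mV

Series total: ΣR = 47.1 + 39.1 + 13.2 = 99.40 Ω.
Voltage divider: V = V_DC · (13.20 / 99.40) = 20.1 × 0.1328 = 2.669 mV.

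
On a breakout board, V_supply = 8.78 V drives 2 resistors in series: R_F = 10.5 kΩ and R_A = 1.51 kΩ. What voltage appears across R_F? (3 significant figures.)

V ≈ 7.68 V

Series total: ΣR = 10.5 + 1.51 = 12.01 kΩ.
V = V_supply · R/ΣR = 8.78 × 0.8743 = 7.676 V.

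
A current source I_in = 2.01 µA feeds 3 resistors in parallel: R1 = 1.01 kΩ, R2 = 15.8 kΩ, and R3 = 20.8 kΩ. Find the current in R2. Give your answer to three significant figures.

ΣG = 1/1.01 + 1/15.8 + 1/20.8 = 1.101.
R2 takes the fraction G_k/ΣG = 0.06329/1.101 = 0.05746, so I = 2.01 × 0.05746 = 0.1155 µA.

I ≈ 0.115 µA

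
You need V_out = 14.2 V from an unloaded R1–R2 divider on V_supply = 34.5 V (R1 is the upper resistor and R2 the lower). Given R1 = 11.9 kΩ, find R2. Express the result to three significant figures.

Required fraction k = V_out/V_supply = 0.4116.
Rearranging, R2 = R1·k/(1−k) = 11.9 × 0.6995 = 8.324 kΩ.

R2 ≈ 8.32 kΩ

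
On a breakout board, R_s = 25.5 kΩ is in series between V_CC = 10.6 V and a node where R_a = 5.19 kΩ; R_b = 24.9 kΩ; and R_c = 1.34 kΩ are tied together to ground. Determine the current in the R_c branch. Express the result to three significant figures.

Equivalent of the parallel group: R_p = 1.021 kΩ.
V_A by voltage divider: V_A = 10.6 × 1.021/(25.5 + 1.021) = 0.4082 V.
Branch current I = V_A/R_c = 0.4082/1.34 = 0.3046 mA.

I ≈ 0.305 mA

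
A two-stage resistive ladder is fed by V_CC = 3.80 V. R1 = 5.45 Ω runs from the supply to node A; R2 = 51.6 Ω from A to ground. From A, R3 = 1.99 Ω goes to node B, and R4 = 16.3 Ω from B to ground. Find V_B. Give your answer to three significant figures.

V_B ≈ 2.41 V

Node A sees R2 in parallel with the series input of stage 2, R3 + R4 = 18.29 Ω.
Effective lower resistance at A: R2 ‖ 18.29 = 13.50 Ω.
First divider: V_A = V_CC · 13.50/(5.45 + 13.50) = 2.707 V.
Then the unloaded second divider: V_B = V_A × R4/(R3+R4) = 2.707 × 0.8912 = 2.413 V.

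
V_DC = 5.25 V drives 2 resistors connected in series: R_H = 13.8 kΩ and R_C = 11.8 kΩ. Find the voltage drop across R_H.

V ≈ 2.83 V

ΣR = 13.8 + 11.8 = 25.60 kΩ.
V = V_DC · R/ΣR = 5.25 × 0.5391 = 2.830 V.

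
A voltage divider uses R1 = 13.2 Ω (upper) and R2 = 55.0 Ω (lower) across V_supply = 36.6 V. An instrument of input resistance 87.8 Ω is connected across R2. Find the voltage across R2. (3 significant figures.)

First combine the lower leg with the load: R2 ‖ R_L = 33.82 Ω.
Now apply the divider: V_out = 36.6 × 0.7192 = 26.32 V.

V_out ≈ 26.3 V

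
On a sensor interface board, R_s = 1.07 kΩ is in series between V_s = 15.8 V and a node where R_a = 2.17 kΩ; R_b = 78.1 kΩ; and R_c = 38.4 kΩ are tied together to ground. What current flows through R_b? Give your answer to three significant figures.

I ≈ 0.132 mA

Combine the parallel branches: R_p = (1/2.17 + 1/78.1 + 1/38.4)⁻¹ = 2.001 kΩ.
V_A by voltage divider: V_A = 15.8 × 2.001/(1.07 + 2.001) = 10.30 V.
I(R_b) = V_A / R_b = 10.30/78.1 = 0.1318 mA.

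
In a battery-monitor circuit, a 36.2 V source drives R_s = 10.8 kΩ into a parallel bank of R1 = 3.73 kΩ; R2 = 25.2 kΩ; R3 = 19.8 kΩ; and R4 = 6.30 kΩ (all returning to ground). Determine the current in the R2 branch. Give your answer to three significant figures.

Parallel bank: R_p = 1/(1/3.73 + 1/25.2 + 1/19.8 + 1/6.30) = 1.934 kΩ.
V_A by voltage divider: V_A = 36.2 × 1.934/(10.8 + 1.934) = 5.498 V.
I(R2) = V_A / R2 = 5.498/25.2 = 0.2182 mA.
(Equivalently: I_total = 2.843 mA, then current-divider fraction G_k/ΣG = 0.07675.)

I ≈ 0.218 mA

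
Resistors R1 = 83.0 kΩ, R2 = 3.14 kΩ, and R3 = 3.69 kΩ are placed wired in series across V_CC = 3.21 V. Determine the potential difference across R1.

ΣR = 83.0 + 3.14 + 3.69 = 89.83 kΩ.
Voltage divider: V = V_CC · (83.00 / 89.83) = 3.21 × 0.9240 = 2.966 V.

V ≈ 2.97 V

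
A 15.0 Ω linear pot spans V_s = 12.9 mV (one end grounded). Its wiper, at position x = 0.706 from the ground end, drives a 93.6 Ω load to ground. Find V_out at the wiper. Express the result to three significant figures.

V_out ≈ 8.81 mV

Split the track: R_lower = x·R_p = 10.59 Ω, R_upper = (1−x)·R_p = 4.410 Ω.
Lower segment in parallel with the load: 10.59 ‖ 93.6 = 9.514 Ω.
Then V_out = V_s · 9.514/(4.410 + 9.514) = 8.814 mV.
(Unloaded: V_out = x·V_s = 9.11 mV.)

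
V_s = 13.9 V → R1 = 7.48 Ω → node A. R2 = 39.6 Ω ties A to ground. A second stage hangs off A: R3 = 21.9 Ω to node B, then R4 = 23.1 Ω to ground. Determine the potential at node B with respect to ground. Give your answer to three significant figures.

Node A sees R2 in parallel with the series input of stage 2, R3 + R4 = 45.00 Ω.
R2 ‖ (R3+R4) = 21.06 Ω.
First divider: V_A = V_s · 21.06/(7.48 + 21.06) = 10.26 V.
V_B = V_A × 0.5133 = 5.265 V.

V_B ≈ 5.27 V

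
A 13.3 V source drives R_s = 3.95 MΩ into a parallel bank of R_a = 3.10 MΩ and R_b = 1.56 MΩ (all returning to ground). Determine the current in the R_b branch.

I ≈ 1.77 µA

Equivalent of the parallel group: R_p = 1.038 MΩ.
Node voltage V_A = V_DC · R_p/(R_s + R_p) = 13.3 × 0.2081 = 2.767 V.
Branch current I = V_A/R_b = 2.767/1.56 = 1.774 µA.
(Equivalently: I_total = 2.667 µA, then current-divider fraction G_k/ΣG = 0.6652.)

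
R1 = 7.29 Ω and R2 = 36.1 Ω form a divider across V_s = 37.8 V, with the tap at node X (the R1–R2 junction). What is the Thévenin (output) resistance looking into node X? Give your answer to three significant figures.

R_th ≈ 6.07 Ω

Looking into X with the source shorted: R_th = R1·R2/(R1+R2) = 7.290 × 36.1/43.39 = 6.065 Ω.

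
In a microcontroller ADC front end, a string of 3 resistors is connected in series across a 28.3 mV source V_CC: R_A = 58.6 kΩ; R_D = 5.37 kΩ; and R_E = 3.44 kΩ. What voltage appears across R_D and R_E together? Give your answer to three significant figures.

ΣR = 58.6 + 5.37 + 3.44 = 67.41 kΩ.
R_{R_D..R_E} = 5.37 + 3.44 = 8.810 kΩ.
V = V_CC · R/ΣR = 28.3 × 0.1307 = 3.699 mV.

V ≈ 3.70 mV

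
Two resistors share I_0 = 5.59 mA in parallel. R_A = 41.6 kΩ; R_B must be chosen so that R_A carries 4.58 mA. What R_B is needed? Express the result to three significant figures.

R_B ≈ 189 kΩ

The fraction through R_A equals R_B/(R_A+R_B).
With f = 0.8193, R_B = R_A · f/(1−f) = 41.6 × 4.535 = 188.6 kΩ.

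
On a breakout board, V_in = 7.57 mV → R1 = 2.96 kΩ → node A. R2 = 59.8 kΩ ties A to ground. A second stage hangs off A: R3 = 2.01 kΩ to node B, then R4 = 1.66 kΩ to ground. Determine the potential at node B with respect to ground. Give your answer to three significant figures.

V_B ≈ 1.84 mV

The second stage (R3 + R4 = 3.670 kΩ) loads node A in parallel with R2.
Effective lower resistance at A: R2 ‖ 3.670 = 3.458 kΩ.
First divider: V_A = V_in · 3.458/(2.96 + 3.458) = 4.079 mV.
V_B = V_A × 0.4523 = 1.845 mV.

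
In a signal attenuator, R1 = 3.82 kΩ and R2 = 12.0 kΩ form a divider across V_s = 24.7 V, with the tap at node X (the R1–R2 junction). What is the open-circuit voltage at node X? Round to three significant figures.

V_th ≈ 18.7 V

Open-circuit (no load on X): V_th = V_s · R2/(R1 + R2) = 24.7 × 12.0/(3.820 + 12.0) = 18.74 V.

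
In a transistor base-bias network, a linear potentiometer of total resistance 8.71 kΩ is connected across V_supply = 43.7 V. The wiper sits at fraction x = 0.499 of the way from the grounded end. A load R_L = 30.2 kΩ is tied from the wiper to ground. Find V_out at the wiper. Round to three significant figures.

V_out ≈ 20.3 V

Split the track: R_lower = x·R_p = 4.346 kΩ, R_upper = (1−x)·R_p = 4.364 kΩ.
(x·R_p) ‖ R_L = 3.799 kΩ.
Loaded-divider output: V_out = 43.7 × 0.4654 = 20.34 V.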